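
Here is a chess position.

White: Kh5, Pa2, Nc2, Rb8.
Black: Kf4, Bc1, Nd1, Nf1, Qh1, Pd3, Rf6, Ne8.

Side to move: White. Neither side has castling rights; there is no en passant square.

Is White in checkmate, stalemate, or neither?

checkmate

White to move; white king on h5.
In check: yes, from the black queen on h1.
King squares — g4: attacked by Kf4; h4: attacked by Qh1; g5: attacked by Kf4; g6: attacked by Rf6; h6: attacked by Qh1.
Legal moves for White: none.
In check with no legal moves → checkmate.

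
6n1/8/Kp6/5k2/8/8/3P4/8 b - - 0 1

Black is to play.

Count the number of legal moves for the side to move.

Black to move; king on f5.
In check: no.
Legal moves: Ne7, Nh6, Nf6, Kg6, Kf6, Ke6, Kg5, Ke5, Kg4, Kf4, Ke4, b5.
Count: 12.

12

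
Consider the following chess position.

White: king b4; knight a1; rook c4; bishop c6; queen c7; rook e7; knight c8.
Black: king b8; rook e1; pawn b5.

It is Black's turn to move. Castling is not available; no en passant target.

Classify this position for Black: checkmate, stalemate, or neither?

Black to move; black king on b8.
In check: yes, from the white queen on c7.
King squares — a7: attacked by Qc7; b7: attacked by Bc6; c7: attacked by Re7; a8: attacked by Bc6; c8: attacked by Qc7.
Legal moves for Black: none.
In check with no legal moves → checkmate.

checkmate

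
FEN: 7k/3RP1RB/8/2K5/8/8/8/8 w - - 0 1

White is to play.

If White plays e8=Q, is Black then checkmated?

After e8=Q: black king on h8; in check: yes, from the white queen on e8.
King squares — g7: attacked by Rd7; h7: attacked by Rg7; g8: attacked by Rg7.
Black has no legal moves → checkmate.

yes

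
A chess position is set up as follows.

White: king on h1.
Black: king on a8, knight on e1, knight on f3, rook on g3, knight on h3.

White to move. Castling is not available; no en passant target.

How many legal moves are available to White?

0

White to move; king on h1.
In check: no.
Legal moves: none.
Count: 0.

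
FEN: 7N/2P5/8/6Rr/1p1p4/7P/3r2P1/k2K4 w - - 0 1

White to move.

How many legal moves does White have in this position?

White to move; king on d1.
In check: yes, from the black rook on d2.
Legal moves: Kxd2, Ke1, Kc1.
Count: 3.

3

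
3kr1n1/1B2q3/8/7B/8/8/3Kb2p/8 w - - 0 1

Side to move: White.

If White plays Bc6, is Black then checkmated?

After Bc6: black king on d8; in check: no.
Black is not in check, so this cannot be checkmate.

no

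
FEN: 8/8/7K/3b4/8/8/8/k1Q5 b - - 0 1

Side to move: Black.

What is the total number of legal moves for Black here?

1

Black to move; king on a1.
In check: yes, from the white queen on c1.
Legal moves: Ka2.
Count: 1.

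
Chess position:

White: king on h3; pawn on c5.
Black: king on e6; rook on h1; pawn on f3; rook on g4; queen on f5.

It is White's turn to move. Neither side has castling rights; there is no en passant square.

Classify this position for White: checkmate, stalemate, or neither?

White to move; white king on h3.
In check: yes, from the black rook on h1.
King squares — g2: attacked by Pf3; h2: attacked by Rh1; g3: attacked by Rg4; g4: attacked by Qf5; h4: attacked by Rh1.
Legal moves for White: none.
In check with no legal moves → checkmate.

checkmate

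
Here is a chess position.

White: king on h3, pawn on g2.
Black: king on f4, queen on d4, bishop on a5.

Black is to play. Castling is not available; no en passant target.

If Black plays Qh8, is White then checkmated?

After Qh8: white king on h3; in check: yes, from the black queen on h8.
King squares — g2: own pawn; h2: attacked by Qh8; g3: attacked by Kf4; g4: attacked by Kf4; h4: attacked by Qh8.
White has no legal moves → checkmate.

yes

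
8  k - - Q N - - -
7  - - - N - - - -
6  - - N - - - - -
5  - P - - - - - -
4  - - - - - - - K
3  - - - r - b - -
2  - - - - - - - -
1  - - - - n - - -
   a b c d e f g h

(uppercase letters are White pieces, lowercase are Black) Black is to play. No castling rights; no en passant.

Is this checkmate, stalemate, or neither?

neither

Black to move; black king on a8.
In check: yes, from the white queen on d8.
Legal moves for Black: Kb7.
Black is in check but has 1 legal move → neither.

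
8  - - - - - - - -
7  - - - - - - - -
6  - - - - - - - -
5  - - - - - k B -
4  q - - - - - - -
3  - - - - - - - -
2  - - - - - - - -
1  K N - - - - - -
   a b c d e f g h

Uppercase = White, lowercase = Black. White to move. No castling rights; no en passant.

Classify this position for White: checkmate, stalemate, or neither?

White to move; white king on a1.
In check: yes, from the black queen on a4.
Legal moves for White: Kb2, Na3.
White is in check but has 2 legal moves → neither.

neither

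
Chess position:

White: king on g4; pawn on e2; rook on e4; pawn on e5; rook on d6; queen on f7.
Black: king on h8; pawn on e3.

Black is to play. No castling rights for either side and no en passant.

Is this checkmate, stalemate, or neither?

Black to move; black king on h8.
In check: no.
King squares — g7: attacked by Qf7; h7: attacked by Qf7; g8: attacked by Qf7.
Legal moves for Black: none.
Not in check and no legal moves → stalemate.

stalemate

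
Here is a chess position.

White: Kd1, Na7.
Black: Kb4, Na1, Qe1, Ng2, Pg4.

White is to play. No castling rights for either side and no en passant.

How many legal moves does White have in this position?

White to move; king on d1.
In check: yes, from the black queen on e1.
Legal moves: none.
Count: 0.

0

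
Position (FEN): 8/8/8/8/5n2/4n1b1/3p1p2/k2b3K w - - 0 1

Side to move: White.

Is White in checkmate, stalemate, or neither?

White to move; white king on h1.
In check: no.
King squares — g1: attacked by Pf2; g2: attacked by Ne3; h2: attacked by Bg3.
Legal moves for White: none.
Not in check and no legal moves → stalemate.

stalemate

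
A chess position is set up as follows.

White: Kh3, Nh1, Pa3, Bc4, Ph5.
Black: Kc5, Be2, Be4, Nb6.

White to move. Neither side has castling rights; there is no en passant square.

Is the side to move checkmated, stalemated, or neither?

neither

White to move; white king on h3.
In check: no.
Legal moves for White: Bg8, Bf7, Be6, Ba6, Bd5, Bb5, Bd3, Bb3, Bxe2, Ba2, Kh4, Kg3, Kh2, Ng3, Nf2, h6, a4.
White has 17 legal moves and is not in check → neither.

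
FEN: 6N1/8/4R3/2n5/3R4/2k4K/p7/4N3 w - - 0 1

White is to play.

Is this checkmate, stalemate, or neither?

White to move; white king on h3.
In check: no.
Legal moves for White include: Ne7, Nh6, Nf6, Re8, Re7, Rh6, Rg6, Rf6, Red6, Rc6, Rb6, Ra6, Re5, Ree4, Re3+, Re2, Rd8, Rd7, ... (list truncated; more exist).
White has legal moves and is not in check → neither.

neither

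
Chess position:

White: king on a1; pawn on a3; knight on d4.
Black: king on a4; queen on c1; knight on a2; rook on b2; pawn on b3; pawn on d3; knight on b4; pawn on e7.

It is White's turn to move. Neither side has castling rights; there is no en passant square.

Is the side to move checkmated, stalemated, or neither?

checkmate

White to move; white king on a1.
In check: yes, from the black queen on c1.
King squares — b1: attacked by Qc1; a2: attacked by Rb2; b2: attacked by Qc1.
Legal moves for White: none.
In check with no legal moves → checkmate.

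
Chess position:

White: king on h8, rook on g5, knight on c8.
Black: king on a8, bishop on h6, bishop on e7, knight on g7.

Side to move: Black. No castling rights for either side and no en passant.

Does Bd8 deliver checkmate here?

After Bd8: white king on h8; in check: no.
White is not in check, so this cannot be checkmate.

no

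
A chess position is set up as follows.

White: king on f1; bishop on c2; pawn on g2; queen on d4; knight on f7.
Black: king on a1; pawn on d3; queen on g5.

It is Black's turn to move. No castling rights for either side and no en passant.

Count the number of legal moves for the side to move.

1

Black to move; king on a1.
In check: yes, from the white queen on d4.
Legal moves: Ka2.
Count: 1.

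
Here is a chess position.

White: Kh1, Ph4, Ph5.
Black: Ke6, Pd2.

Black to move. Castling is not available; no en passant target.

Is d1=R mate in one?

After d1=R: white king on h1; in check: yes, from the black rook on d1.
White has 2 legal replies: Kh2, Kg2.
In check but a legal move exists → not checkmate.

no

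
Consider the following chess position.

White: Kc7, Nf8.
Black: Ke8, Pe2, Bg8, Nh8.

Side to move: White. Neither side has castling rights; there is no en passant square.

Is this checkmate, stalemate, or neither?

neither

White to move; white king on c7.
In check: no.
Legal moves for White: Nh7, Nd7, Ng6, Ne6, Kc8, Kb8, Kb7, Kd6, Kc6, Kb6.
White has 10 legal moves and is not in check → neither.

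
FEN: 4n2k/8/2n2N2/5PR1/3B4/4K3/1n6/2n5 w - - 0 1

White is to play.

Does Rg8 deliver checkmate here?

yes

After Rg8: black king on h8; in check: yes, from the white rook on g8.
King squares — g7: attacked by Rg8; h7: attacked by Nf6; g8: attacked by Nf6.
Black has no legal moves → checkmate.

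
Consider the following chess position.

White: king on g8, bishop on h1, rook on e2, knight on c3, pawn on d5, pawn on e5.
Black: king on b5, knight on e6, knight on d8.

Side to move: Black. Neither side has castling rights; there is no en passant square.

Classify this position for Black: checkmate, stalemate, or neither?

Black to move; black king on b5.
In check: yes, from the white knight on c3.
Legal moves for Black: Kb6, Ka6, Kc5, Ka5, Kc4, Kb4.
Black is in check but has 6 legal moves → neither.

neither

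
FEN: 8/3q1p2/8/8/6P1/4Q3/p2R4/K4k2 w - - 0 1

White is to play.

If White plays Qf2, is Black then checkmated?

After Qf2: black king on f1; in check: yes, from the white queen on f2.
King squares — e1: attacked by Qf2; g1: attacked by Qf2; e2: attacked by Rd2; f2: attacked by Rd2; g2: attacked by Qf2.
Black has no legal moves → checkmate.

yes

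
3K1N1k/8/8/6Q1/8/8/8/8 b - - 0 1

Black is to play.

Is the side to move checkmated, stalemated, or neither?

Black to move; black king on h8.
In check: no.
King squares — g7: attacked by Qg5; h7: attacked by Nf8; g8: attacked by Qg5.
Legal moves for Black: none.
Not in check and no legal moves → stalemate.

stalemate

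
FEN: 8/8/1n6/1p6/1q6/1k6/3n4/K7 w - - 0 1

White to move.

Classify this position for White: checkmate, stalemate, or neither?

White to move; white king on a1.
In check: no.
King squares — b1: attacked by Nd2; a2: attacked by Kb3; b2: attacked by Kb3.
Legal moves for White: none.
Not in check and no legal moves → stalemate.

stalemate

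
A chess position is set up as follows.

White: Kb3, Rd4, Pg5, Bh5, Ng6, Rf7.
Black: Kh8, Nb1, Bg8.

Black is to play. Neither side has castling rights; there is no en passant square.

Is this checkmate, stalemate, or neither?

Black to move; black king on h8.
In check: yes, from the white knight on g6.
King squares — g7: attacked by Rf7; h7: attacked by Rf7; g8: own bishop.
Legal moves for Black: none.
In check with no legal moves → checkmate.

checkmate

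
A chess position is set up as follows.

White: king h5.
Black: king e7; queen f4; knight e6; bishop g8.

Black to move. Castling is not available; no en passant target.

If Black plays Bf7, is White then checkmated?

After Bf7: white king on h5; in check: yes, from the black bishop on f7.
King squares — g4: attacked by Qf4; h4: attacked by Qf4; g5: attacked by Qf4; g6: attacked by Bf7; h6: attacked by Qf4.
White has no legal moves → checkmate.

yes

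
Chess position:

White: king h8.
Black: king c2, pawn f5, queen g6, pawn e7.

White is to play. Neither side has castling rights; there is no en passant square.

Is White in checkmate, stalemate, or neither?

White to move; white king on h8.
In check: no.
King squares — g7: attacked by Qg6; h7: attacked by Qg6; g8: attacked by Qg6.
Legal moves for White: none.
Not in check and no legal moves → stalemate.

stalemate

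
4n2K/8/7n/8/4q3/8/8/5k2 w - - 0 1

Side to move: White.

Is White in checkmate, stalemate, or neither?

stalemate

White to move; white king on h8.
In check: no.
King squares — g7: attacked by Ne8; h7: attacked by Qe4; g8: attacked by Nh6.
Legal moves for White: none.
Not in check and no legal moves → stalemate.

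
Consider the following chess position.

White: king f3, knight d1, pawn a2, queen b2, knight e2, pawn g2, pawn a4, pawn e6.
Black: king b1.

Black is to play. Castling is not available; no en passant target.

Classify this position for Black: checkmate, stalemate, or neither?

Black to move; black king on b1.
In check: yes, from the white queen on b2.
King squares — a1: attacked by Qb2; c1: attacked by Qb2; a2: attacked by Qb2; b2: attacked by Nd1; c2: attacked by Qb2.
Legal moves for Black: none.
In check with no legal moves → checkmate.

checkmate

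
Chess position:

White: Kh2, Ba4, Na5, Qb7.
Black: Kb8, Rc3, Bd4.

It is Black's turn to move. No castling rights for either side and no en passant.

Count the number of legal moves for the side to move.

0

Black to move; king on b8.
In check: yes, from the white queen on b7.
Legal moves: none.
Count: 0.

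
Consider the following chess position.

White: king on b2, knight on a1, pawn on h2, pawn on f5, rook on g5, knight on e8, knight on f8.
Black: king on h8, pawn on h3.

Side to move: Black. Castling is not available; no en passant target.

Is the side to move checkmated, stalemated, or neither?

Black to move; black king on h8.
In check: no.
King squares — g7: attacked by Rg5; h7: attacked by Nf8; g8: attacked by Rg5.
Legal moves for Black: none.
Not in check and no legal moves → stalemate.

stalemate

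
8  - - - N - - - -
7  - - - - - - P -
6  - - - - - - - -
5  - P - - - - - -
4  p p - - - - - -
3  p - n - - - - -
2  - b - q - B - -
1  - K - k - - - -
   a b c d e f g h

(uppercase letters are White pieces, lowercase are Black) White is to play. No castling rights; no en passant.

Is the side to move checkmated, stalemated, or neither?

checkmate

White to move; white king on b1.
In check: yes, from the black knight on c3.
King squares — a1: attacked by Bb2; c1: attacked by Kd1; a2: attacked by Nc3; b2: attacked by Qd2; c2: attacked by Kd1.
Legal moves for White: none.
In check with no legal moves → checkmate.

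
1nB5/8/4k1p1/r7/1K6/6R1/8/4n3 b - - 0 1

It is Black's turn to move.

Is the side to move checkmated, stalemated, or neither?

neither

Black to move; black king on e6.
In check: yes, from the white bishop on c8.
Legal moves for Black: Kf7, Ke7, Kf6, Kd6, Ke5, Kd5, Nd7.
Black is in check but has 7 legal moves → neither.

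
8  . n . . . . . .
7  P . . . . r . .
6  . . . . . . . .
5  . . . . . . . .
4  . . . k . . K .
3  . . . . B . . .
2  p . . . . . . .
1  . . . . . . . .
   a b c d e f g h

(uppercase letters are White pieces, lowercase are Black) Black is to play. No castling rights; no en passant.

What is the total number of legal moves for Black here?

7

Black to move; king on d4.
In check: yes, from the white bishop on e3.
Legal moves: Ke5, Kd5, Ke4, Kc4, Kxe3, Kd3, Kc3.
Count: 7.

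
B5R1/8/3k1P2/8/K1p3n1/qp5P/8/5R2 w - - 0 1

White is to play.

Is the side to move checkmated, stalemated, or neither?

neither

White to move; white king on a4.
In check: yes, from the black queen on a3.
Legal moves for White: Kb5, Kxa3.
White is in check but has 2 legal moves → neither.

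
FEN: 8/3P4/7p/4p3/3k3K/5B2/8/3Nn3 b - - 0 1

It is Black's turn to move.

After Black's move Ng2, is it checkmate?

no

After Ng2: white king on h4; in check: yes, from the black knight on g2.
White has 5 legal replies: Kh5, Kg4, Kh3, Kg3, Bxg2.
In check but a legal move exists → not checkmate.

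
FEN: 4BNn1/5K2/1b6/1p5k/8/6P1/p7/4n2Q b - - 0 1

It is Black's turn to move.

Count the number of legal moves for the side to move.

Black to move; king on h5.
In check: yes, from the white queen on h1.
Legal moves: Kg5, Kg4.
Count: 2.

2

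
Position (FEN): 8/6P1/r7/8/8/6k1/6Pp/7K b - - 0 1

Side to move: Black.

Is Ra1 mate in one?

After Ra1: white king on h1; in check: yes, from the black rook on a1.
King squares — g1: attacked by Ra1; g2: own pawn; h2: attacked by Kg3.
White has no legal moves → checkmate.

yes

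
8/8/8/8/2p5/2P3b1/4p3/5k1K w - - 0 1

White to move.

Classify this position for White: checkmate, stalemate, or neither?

White to move; white king on h1.
In check: no.
King squares — g1: attacked by Kf1; g2: attacked by Kf1; h2: attacked by Bg3.
Legal moves for White: none.
Not in check and no legal moves → stalemate.

stalemate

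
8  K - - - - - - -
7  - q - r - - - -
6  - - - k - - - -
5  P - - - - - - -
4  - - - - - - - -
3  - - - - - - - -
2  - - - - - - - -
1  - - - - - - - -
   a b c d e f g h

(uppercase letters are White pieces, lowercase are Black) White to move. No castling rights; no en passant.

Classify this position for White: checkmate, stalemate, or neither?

White to move; white king on a8.
In check: yes, from the black queen on b7.
King squares — a7: attacked by Qb7; b7: attacked by Rd7; b8: attacked by Qb7.
Legal moves for White: none.
In check with no legal moves → checkmate.

checkmate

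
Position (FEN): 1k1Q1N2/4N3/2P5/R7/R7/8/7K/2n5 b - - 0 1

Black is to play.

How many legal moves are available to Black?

Black to move; king on b8.
In check: yes, from the white queen on d8.
Legal moves: none.
Count: 0.

0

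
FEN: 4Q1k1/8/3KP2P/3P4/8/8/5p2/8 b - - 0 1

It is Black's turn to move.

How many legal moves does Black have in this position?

1

Black to move; king on g8.
In check: yes, from the white queen on e8.
Legal moves: Kh7.
Count: 1.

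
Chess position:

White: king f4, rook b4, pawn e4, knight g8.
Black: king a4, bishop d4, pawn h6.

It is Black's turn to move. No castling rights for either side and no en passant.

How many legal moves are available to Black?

Black to move; king on a4.
In check: yes, from the white rook on b4.
Legal moves: Ka5, Kxb4, Ka3.
Count: 3.

3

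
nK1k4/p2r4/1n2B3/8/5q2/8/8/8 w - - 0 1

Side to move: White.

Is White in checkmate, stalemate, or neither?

checkmate

White to move; white king on b8.
In check: yes, from the black queen on f4.
King squares — a7: attacked by Rd7; b7: attacked by Rd7; c7: attacked by Qf4; a8: attacked by Nb6; c8: attacked by Nb6.
Legal moves for White: none.
In check with no legal moves → checkmate.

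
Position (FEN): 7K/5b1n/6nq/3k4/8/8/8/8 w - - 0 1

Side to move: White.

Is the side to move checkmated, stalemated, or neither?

checkmate

White to move; white king on h8.
In check: yes, from the black knight on g6.
King squares — g7: attacked by Qh6; h7: attacked by Qh6; g8: attacked by Bf7.
Legal moves for White: none.
In check with no legal moves → checkmate.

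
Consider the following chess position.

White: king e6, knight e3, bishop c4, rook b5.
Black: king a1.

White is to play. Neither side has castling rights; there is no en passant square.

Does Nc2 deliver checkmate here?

After Nc2: black king on a1; in check: yes, from the white knight on c2.
King squares — b1: attacked by Rb5; a2: attacked by Bc4; b2: attacked by Rb5.
Black has no legal moves → checkmate.

yes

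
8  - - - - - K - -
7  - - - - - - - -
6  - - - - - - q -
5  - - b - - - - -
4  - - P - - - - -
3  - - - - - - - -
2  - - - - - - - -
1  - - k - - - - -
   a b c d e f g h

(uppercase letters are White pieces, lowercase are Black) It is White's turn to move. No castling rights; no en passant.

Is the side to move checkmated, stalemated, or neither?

checkmate

White to move; white king on f8.
In check: yes, from the black bishop on c5.
King squares — e7: attacked by Bc5; f7: attacked by Qg6; g7: attacked by Qg6; e8: attacked by Qg6; g8: attacked by Qg6.
Legal moves for White: none.
In check with no legal moves → checkmate.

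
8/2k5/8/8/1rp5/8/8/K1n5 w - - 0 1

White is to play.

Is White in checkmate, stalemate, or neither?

stalemate

White to move; white king on a1.
In check: no.
King squares — b1: attacked by Rb4; a2: attacked by Nc1; b2: attacked by Rb4.
Legal moves for White: none.
Not in check and no legal moves → stalemate.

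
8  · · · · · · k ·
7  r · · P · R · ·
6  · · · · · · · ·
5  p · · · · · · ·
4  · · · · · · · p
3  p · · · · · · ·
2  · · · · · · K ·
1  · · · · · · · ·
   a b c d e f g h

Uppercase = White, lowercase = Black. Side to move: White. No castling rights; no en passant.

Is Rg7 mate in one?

no

After Rg7: black king on g8; in check: yes, from the white rook on g7.
Black has 3 legal replies: Kh8, Kf8, Kxg7.
In check but a legal move exists → not checkmate.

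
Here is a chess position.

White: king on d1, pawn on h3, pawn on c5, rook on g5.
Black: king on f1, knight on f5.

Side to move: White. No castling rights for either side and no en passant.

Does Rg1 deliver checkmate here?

After Rg1: black king on f1; in check: yes, from the white rook on g1.
Black has 2 legal replies: Kf2, Kxg1.
In check but a legal move exists → not checkmate.

no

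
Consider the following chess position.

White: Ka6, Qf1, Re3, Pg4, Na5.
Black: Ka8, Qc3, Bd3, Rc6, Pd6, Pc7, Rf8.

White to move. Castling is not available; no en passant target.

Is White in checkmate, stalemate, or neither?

White to move; white king on a6.
In check: yes, from the black bishop on d3 and the black rook on c6.
King squares — a5: own knight; b5: attacked by Bd3; b6: attacked by Rc6; a7: attacked by Ka8; b7: attacked by Ka8.
Legal moves for White: none.
In check with no legal moves → checkmate.

checkmate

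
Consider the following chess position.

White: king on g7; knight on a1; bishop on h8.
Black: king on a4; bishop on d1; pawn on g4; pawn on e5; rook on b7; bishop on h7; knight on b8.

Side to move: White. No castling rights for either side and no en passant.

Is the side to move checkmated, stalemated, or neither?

White to move; white king on g7.
In check: yes, from the black rook on b7.
King squares — f6: available; g6: attacked by Bh7; h6: available; f7: attacked by Rb7; h7: attacked by Rb7; f8: available; g8: attacked by Bh7; h8: own bishop.
Legal moves for White: Kf8, Kh6, Kf6.
White is in check but has 3 legal moves → neither.

neither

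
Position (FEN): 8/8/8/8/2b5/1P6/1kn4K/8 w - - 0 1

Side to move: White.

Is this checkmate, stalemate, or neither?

White to move; white king on h2.
In check: no.
Legal moves for White: Kh3, Kg3, Kg2, Kh1, Kg1, bxc4, b4.
White has 7 legal moves and is not in check → neither.

neither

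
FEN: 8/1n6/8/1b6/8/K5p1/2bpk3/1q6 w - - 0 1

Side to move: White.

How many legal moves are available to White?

0

White to move; king on a3.
In check: no.
Legal moves: none.
Count: 0.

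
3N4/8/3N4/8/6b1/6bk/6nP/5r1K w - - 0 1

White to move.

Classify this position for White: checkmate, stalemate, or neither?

checkmate

White to move; white king on h1.
In check: yes, from the black rook on f1.
King squares — g1: attacked by Rf1; g2: attacked by Kh3; h2: own pawn.
Legal moves for White: none.
In check with no legal moves → checkmate.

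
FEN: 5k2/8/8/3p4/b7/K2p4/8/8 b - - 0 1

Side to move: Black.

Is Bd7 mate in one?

After Bd7: white king on a3; in check: no.
White is not in check, so this cannot be checkmate.

no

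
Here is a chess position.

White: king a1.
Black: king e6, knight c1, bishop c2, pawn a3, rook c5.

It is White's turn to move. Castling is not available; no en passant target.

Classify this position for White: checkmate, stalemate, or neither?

White to move; white king on a1.
In check: no.
King squares — b1: attacked by Bc2; a2: attacked by Nc1; b2: attacked by Pa3.
Legal moves for White: none.
Not in check and no legal moves → stalemate.

stalemate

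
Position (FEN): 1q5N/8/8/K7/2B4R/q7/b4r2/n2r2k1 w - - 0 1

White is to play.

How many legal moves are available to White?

0

White to move; king on a5.
In check: yes, from the black queen on a3.
Legal moves: none.
Count: 0.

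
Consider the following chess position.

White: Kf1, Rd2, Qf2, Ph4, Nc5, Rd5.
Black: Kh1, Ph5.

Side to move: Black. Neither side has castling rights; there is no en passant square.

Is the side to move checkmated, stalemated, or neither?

Black to move; black king on h1.
In check: no.
King squares — g1: attacked by Kf1; g2: attacked by Kf1; h2: attacked by Qf2.
Legal moves for Black: none.
Not in check and no legal moves → stalemate.

stalemate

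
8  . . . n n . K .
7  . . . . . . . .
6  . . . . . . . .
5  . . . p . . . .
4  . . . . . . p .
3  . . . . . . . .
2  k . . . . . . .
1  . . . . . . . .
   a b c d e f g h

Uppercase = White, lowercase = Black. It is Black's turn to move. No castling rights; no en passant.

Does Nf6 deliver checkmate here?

After Nf6: white king on g8; in check: yes, from the black knight on f6.
White has 3 legal replies: Kh8, Kf8, Kg7.
In check but a legal move exists → not checkmate.

no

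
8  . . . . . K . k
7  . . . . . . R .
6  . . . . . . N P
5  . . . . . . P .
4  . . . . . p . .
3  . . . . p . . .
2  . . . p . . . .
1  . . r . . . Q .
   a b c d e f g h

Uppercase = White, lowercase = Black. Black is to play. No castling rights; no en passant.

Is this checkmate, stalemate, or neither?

Black to move; black king on h8.
In check: yes, from the white knight on g6.
King squares — g7: attacked by Ph6; h7: attacked by Rg7; g8: attacked by Rg7.
Legal moves for Black: none.
In check with no legal moves → checkmate.

checkmate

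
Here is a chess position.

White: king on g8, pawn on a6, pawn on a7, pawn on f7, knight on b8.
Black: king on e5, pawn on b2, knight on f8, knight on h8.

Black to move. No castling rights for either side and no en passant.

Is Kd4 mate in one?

no

After Kd4: white king on g8; in check: no.
White is not in check, so this cannot be checkmate.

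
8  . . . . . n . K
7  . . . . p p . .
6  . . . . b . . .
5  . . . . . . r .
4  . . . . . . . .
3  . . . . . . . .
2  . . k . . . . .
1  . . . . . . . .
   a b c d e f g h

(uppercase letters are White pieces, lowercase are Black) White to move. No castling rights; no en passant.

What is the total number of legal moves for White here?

White to move; king on h8.
In check: no.
Legal moves: none.
Count: 0.

0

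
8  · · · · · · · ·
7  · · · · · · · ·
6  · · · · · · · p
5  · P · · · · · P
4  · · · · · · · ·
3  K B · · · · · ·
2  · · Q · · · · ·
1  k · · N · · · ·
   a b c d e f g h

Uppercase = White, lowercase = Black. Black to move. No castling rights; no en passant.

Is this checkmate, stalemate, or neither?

Black to move; black king on a1.
In check: no.
King squares — b1: attacked by Qc2; a2: attacked by Qc2; b2: attacked by Nd1.
Legal moves for Black: none.
Not in check and no legal moves → stalemate.

stalemate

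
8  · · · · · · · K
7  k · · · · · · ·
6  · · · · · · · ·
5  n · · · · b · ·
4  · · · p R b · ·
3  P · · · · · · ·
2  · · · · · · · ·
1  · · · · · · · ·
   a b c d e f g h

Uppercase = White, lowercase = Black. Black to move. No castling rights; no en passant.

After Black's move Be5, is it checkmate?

no

After Be5: white king on h8; in check: yes, from the black bishop on e5.
White has 2 legal replies: Kg8, Rxe5.
In check but a legal move exists → not checkmate.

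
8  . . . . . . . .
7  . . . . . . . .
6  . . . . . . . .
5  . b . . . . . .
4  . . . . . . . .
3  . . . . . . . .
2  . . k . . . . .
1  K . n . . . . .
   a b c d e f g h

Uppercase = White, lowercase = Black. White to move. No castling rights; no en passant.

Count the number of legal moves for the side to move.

0

White to move; king on a1.
In check: no.
Legal moves: none.
Count: 0.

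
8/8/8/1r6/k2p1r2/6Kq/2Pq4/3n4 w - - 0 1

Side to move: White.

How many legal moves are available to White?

White to move; king on g3.
In check: yes, from the black queen on h3.
Legal moves: Kxh3.
Count: 1.

1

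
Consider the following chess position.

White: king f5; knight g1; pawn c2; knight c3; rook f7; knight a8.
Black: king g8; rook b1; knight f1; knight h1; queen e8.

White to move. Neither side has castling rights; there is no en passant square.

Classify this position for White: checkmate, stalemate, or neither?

neither

White to move; white king on f5.
In check: no.
Legal moves for White include: Nc7, Nb6, Rf8+, Rh7, Rg7+, Re7, Rd7, Rc7, Rb7, Ra7, Rf6, Kg6, Kf6, Kg5, Kg4, Kf4, Nd5, Nb5, ... (list truncated; more exist).
White has legal moves and is not in check → neither.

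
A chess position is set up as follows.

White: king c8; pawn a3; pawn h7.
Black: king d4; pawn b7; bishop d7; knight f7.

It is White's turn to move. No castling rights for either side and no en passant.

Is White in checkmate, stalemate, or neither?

neither

White to move; white king on c8.
In check: yes, from the black bishop on d7.
King squares — b7: available; c7: available; d7: available; b8: available; d8: attacked by Nf7.
Legal moves for White: Kb8, Kxd7, Kc7, Kxb7.
White is in check but has 4 legal moves → neither.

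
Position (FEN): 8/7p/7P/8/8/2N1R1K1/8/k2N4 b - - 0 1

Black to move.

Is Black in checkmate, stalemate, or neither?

Black to move; black king on a1.
In check: no.
King squares — b1: attacked by Nc3; a2: attacked by Nc3; b2: attacked by Nd1.
Legal moves for Black: none.
Not in check and no legal moves → stalemate.

stalemate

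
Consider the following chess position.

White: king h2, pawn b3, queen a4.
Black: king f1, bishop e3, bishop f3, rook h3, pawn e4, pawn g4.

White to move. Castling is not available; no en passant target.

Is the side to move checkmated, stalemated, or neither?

White to move; white king on h2.
In check: yes, from the black rook on h3.
King squares — g1: attacked by Kf1; h1: attacked by Bf3; g2: attacked by Kf1; g3: attacked by Rh3; h3: attacked by Pg4.
Legal moves for White: none.
In check with no legal moves → checkmate.

checkmate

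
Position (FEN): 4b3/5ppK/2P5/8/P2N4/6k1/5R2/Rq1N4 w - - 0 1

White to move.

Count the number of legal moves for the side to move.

White to move; king on h7.
In check: yes, from the black queen on b1.
Legal moves: Kh8, Kg8, Kxg7, Nf5+, Nc2, Rf5, Rc2, Rxb1.
Count: 8.

8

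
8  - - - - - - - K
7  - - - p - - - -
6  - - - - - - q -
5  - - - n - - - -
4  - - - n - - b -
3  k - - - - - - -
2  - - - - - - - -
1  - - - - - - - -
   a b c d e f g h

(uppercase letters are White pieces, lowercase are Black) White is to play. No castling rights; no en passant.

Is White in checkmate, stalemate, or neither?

White to move; white king on h8.
In check: no.
King squares — g7: attacked by Qg6; h7: attacked by Qg6; g8: attacked by Qg6.
Legal moves for White: none.
Not in check and no legal moves → stalemate.

stalemate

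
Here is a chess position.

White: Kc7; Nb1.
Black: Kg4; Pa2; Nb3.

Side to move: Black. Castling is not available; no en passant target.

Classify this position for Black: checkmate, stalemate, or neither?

Black to move; black king on g4.
In check: no.
Legal moves for Black include: Kh5, Kg5, Kf5, Kh4, Kf4, Kh3, Kg3, Kf3, Nc5, Na5, Nd4, Nd2, Nc1, Na1, axb1=Q, axb1=R, axb1=B, axb1=N, ... (list truncated; more exist).
Black has legal moves and is not in check → neither.

neither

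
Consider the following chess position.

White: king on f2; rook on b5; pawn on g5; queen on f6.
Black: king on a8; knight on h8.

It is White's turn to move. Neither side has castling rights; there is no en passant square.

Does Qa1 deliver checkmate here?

After Qa1: black king on a8; in check: yes, from the white queen on a1.
King squares — a7: attacked by Qa1; b7: attacked by Rb5; b8: attacked by Rb5.
Black has no legal moves → checkmate.

yes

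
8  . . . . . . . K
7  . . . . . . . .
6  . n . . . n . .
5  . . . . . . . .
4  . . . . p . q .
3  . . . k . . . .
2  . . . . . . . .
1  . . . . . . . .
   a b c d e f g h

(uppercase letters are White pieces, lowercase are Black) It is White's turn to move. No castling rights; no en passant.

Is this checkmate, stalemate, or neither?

White to move; white king on h8.
In check: no.
King squares — g7: attacked by Qg4; h7: attacked by Nf6; g8: attacked by Qg4.
Legal moves for White: none.
Not in check and no legal moves → stalemate.

stalemate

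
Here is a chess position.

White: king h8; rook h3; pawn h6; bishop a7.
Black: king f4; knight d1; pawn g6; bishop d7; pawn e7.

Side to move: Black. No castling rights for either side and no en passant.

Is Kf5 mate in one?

no

After Kf5: white king on h8; in check: no.
White is not in check, so this cannot be checkmate.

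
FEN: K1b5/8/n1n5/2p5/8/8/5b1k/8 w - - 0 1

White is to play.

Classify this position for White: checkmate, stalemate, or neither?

White to move; white king on a8.
In check: no.
King squares — a7: attacked by Nc6; b7: attacked by Bc8; b8: attacked by Na6.
Legal moves for White: none.
Not in check and no legal moves → stalemate.

stalemate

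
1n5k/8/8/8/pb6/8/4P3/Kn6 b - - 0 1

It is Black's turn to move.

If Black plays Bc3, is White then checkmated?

no

After Bc3: white king on a1; in check: yes, from the black bishop on c3.
White has 2 legal replies: Ka2, Kxb1.
In check but a legal move exists → not checkmate.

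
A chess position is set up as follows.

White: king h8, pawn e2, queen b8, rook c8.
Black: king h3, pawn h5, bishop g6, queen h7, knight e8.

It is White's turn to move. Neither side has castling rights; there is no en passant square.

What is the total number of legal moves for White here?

White to move; king on h8.
In check: yes, from the black queen on h7.
Legal moves: none.
Count: 0.

0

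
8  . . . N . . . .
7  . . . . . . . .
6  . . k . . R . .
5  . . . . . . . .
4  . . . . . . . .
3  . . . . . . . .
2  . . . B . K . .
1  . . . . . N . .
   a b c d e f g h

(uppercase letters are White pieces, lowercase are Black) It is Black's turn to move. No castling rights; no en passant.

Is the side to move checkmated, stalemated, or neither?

Black to move; black king on c6.
In check: yes, from the white rook on f6 and the white knight on d8.
Legal moves for Black: Kd7, Kc7, Kd5, Kc5, Kb5.
Black is in check but has 5 legal moves → neither.

neither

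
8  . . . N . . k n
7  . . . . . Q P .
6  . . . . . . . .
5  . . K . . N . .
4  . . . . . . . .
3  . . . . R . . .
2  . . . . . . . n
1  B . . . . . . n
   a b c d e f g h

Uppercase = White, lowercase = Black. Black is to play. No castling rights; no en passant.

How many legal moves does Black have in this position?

Black to move; king on g8.
In check: yes, from the white queen on f7.
Legal moves: Kh7, Nxf7.
Count: 2.

2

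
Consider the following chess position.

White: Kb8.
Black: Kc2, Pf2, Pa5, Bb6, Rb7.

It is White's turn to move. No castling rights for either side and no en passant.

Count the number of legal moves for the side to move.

3

White to move; king on b8.
In check: yes, from the black rook on b7.
Legal moves: Kc8, Ka8, Kxb7.
Count: 3.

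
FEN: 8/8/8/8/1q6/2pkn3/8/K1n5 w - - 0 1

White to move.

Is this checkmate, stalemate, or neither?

White to move; white king on a1.
In check: no.
King squares — b1: attacked by Qb4; a2: attacked by Nc1; b2: attacked by Pc3.
Legal moves for White: none.
Not in check and no legal moves → stalemate.

stalemate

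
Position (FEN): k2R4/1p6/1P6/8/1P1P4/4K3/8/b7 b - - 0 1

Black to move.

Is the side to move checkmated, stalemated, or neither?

checkmate

Black to move; black king on a8.
In check: yes, from the white rook on d8.
King squares — a7: attacked by Pb6; b7: own pawn; b8: attacked by Rd8.
Legal moves for Black: none.
In check with no legal moves → checkmate.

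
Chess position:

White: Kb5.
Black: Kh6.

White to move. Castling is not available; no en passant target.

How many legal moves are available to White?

White to move; king on b5.
In check: no.
Legal moves: Kc6, Kb6, Ka6, Kc5, Ka5, Kc4, Kb4, Ka4.
Count: 8.

8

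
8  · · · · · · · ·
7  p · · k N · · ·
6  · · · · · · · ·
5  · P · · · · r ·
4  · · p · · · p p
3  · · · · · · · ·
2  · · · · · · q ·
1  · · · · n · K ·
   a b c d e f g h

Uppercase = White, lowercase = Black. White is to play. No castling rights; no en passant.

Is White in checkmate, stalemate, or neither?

White to move; white king on g1.
In check: yes, from the black queen on g2.
King squares — f1: attacked by Qg2; h1: attacked by Qg2; f2: attacked by Qg2; g2: attacked by Ne1; h2: attacked by Qg2.
Legal moves for White: none.
In check with no legal moves → checkmate.

checkmate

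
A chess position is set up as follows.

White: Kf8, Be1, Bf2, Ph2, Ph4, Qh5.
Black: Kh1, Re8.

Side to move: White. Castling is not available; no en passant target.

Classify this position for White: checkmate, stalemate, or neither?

neither

White to move; white king on f8.
In check: yes, from the black rook on e8.
Legal moves for White: Kxe8, Kg7, Kf7, Qxe8.
White is in check but has 4 legal moves → neither.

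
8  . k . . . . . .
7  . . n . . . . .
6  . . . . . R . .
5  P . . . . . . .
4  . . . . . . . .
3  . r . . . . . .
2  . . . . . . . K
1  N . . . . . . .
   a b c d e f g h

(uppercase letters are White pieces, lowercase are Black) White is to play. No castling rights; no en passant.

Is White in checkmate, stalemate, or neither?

White to move; white king on h2.
In check: no.
Legal moves for White include: Rf8+, Rf7, Rh6, Rg6, Re6, Rd6, Rc6, Rb6+, Ra6, Rf5, Rf4, Rf3, Rf2, Rf1, Kg2, Kh1, Kg1, Nxb3, ... (list truncated; more exist).
White has legal moves and is not in check → neither.

neither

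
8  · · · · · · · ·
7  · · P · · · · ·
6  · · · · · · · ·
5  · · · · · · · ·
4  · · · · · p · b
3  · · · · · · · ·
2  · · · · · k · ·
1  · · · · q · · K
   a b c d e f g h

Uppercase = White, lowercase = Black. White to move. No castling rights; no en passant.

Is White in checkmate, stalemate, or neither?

neither

White to move; white king on h1.
In check: yes, from the black queen on e1.
King squares — g1: attacked by Qe1; g2: attacked by Kf2; h2: available.
Legal moves for White: Kh2.
White is in check but has 1 legal move → neither.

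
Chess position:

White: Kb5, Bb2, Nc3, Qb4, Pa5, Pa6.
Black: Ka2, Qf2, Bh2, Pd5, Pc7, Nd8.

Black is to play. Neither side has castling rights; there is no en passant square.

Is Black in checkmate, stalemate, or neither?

checkmate

Black to move; black king on a2.
In check: yes, from the white knight on c3.
King squares — a1: attacked by Bb2; b1: attacked by Nc3; b2: attacked by Qb4; a3: attacked by Bb2; b3: attacked by Qb4.
Legal moves for Black: none.
In check with no legal moves → checkmate.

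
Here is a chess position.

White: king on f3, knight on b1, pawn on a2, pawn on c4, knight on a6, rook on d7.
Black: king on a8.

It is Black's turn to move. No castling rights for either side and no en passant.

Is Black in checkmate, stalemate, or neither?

Black to move; black king on a8.
In check: no.
King squares — a7: attacked by Rd7; b7: attacked by Rd7; b8: attacked by Na6.
Legal moves for Black: none.
Not in check and no legal moves → stalemate.

stalemate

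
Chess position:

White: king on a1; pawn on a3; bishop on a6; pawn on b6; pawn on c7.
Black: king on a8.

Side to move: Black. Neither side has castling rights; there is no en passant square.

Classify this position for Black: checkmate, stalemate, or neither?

Black to move; black king on a8.
In check: no.
King squares — a7: attacked by Pb6; b7: attacked by Ba6; b8: attacked by Pc7.
Legal moves for Black: none.
Not in check and no legal moves → stalemate.

stalemate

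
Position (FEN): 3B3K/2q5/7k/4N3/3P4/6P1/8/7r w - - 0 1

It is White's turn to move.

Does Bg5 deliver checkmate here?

no

After Bg5: black king on h6; in check: yes, from the white bishop on g5.
Black has 2 legal replies: Kh5, Kxg5+.
In check but a legal move exists → not checkmate.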